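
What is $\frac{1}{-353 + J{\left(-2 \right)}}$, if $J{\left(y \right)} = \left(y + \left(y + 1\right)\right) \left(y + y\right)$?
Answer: $- \frac{1}{341} \approx -0.0029326$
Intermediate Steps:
$J{\left(y \right)} = 2 y \left(1 + 2 y\right)$ ($J{\left(y \right)} = \left(y + \left(1 + y\right)\right) 2 y = \left(1 + 2 y\right) 2 y = 2 y \left(1 + 2 y\right)$)
$\frac{1}{-353 + J{\left(-2 \right)}} = \frac{1}{-353 + 2 \left(-2\right) \left(1 + 2 \left(-2\right)\right)} = \frac{1}{-353 + 2 \left(-2\right) \left(1 - 4\right)} = \frac{1}{-353 + 2 \left(-2\right) \left(-3\right)} = \frac{1}{-353 + 12} = \frac{1}{-341} = - \frac{1}{341}$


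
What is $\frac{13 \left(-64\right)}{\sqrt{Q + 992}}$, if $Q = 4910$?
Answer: $- \frac{32 \sqrt{5902}}{227} \approx -10.83$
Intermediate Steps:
$\frac{13 \left(-64\right)}{\sqrt{Q + 992}} = \frac{13 \left(-64\right)}{\sqrt{4910 + 992}} = - \frac{832}{\sqrt{5902}} = - 832 \frac{\sqrt{5902}}{5902} = - \frac{32 \sqrt{5902}}{227}$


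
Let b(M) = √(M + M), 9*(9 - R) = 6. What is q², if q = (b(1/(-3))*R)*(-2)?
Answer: -5000/27 ≈ -185.19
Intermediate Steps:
R = 25/3 (R = 9 - ⅑*6 = 9 - ⅔ = 25/3 ≈ 8.3333)
b(M) = √2*√M (b(M) = √(2*M) = √2*√M)
q = -50*I*√6/9 (q = ((√2*√(1/(-3)))*(25/3))*(-2) = ((√2*√(-⅓))*(25/3))*(-2) = ((√2*(I*√3/3))*(25/3))*(-2) = ((I*√6/3)*(25/3))*(-2) = (25*I*√6/9)*(-2) = -50*I*√6/9 ≈ -13.608*I)
q² = (-50*I*√6/9)² = -5000/27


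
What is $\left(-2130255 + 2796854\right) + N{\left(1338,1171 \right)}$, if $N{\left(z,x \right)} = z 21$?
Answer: $694697$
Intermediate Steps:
$N{\left(z,x \right)} = 21 z$
$\left(-2130255 + 2796854\right) + N{\left(1338,1171 \right)} = \left(-2130255 + 2796854\right) + 21 \cdot 1338 = 666599 + 28098 = 694697$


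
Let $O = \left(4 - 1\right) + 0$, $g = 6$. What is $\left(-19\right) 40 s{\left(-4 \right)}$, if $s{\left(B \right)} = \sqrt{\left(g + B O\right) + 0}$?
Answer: $- 760 i \sqrt{6} \approx - 1861.6 i$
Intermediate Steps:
$O = 3$ ($O = 3 + 0 = 3$)
$s{\left(B \right)} = \sqrt{6 + 3 B}$ ($s{\left(B \right)} = \sqrt{\left(6 + B 3\right) + 0} = \sqrt{\left(6 + 3 B\right) + 0} = \sqrt{6 + 3 B}$)
$\left(-19\right) 40 s{\left(-4 \right)} = \left(-19\right) 40 \sqrt{6 + 3 \left(-4\right)} = - 760 \sqrt{6 - 12} = - 760 \sqrt{-6} = - 760 i \sqrt{6}$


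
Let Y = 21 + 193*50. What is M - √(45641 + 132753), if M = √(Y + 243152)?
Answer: √252823 - √178394 ≈ 80.448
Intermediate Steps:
Y = 9671 (Y = 21 + 9650 = 9671)
M = √252823 (M = √(9671 + 243152) = √252823 ≈ 502.81)
M - √(45641 + 132753) = √252823 - √(45641 + 132753) = √252823 - √178394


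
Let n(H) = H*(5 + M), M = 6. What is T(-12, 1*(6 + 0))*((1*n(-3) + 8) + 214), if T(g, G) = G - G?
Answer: 0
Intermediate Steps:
n(H) = 11*H (n(H) = H*(5 + 6) = H*11 = 11*H)
T(g, G) = 0
T(-12, 1*(6 + 0))*((1*n(-3) + 8) + 214) = 0*((1*(11*(-3)) + 8) + 214) = 0*((1*(-33) + 8) + 214) = 0*((-33 + 8) + 214) = 0*(-25 + 214) = 0*189 = 0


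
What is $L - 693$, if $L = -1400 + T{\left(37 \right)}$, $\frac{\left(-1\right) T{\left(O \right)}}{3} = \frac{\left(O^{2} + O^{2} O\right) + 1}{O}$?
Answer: $- \frac{233510}{37} \approx -6311.1$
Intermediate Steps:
$T{\left(O \right)} = - \frac{3 \left(1 + O^{2} + O^{3}\right)}{O}$ ($T{\left(O \right)} = - 3 \frac{\left(O^{2} + O^{2} O\right) + 1}{O} = - 3 \frac{\left(O^{2} + O^{3}\right) + 1}{O} = - 3 \frac{1 + O^{2} + O^{3}}{O} = - \frac{3 \left(1 + O^{2} + O^{3}\right)}{O}$)
$L = - \frac{207869}{37}$ ($L = -1400 + \frac{3 \left(-1 + 37^{2} \left(-1 - 37\right)\right)}{37} = -1400 + 3 \cdot \frac{1}{37} \left(-1 + 1369 \left(-1 - 37\right)\right) = -1400 + 3 \cdot \frac{1}{37} \left(-1 + 1369 \left(-38\right)\right) = -1400 + 3 \cdot \frac{1}{37} \left(-1 - 52022\right) = -1400 + 3 \cdot \frac{1}{37} \left(-52023\right) = -1400 - \frac{156069}{37} = - \frac{207869}{37} \approx -5618.1$)
$L - 693 = - \frac{207869}{37} - 693 = - \frac{233510}{37}$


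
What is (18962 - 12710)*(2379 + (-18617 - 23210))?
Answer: -246628896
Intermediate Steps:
(18962 - 12710)*(2379 + (-18617 - 23210)) = 6252*(2379 - 41827) = 6252*(-39448) = -246628896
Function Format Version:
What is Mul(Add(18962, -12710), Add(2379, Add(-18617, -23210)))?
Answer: -246628896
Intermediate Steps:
Mul(Add(18962, -12710), Add(2379, Add(-18617, -23210))) = Mul(6252, Add(2379, -41827)) = Mul(6252, -39448) = -246628896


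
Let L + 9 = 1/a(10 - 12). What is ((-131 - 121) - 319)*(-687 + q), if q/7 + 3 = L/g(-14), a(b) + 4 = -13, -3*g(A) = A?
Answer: 7004457/17 ≈ 4.1203e+5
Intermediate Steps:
g(A) = -A/3
a(b) = -17 (a(b) = -4 - 13 = -17)
L = -154/17 (L = -9 + 1/(-17) = -9 - 1/17 = -154/17 ≈ -9.0588)
q = -588/17 (q = -21 + 7*(-154/(17*((-1/3*(-14))))) = -21 + 7*(-154/(17*14/3)) = -21 + 7*(-154/17*3/14) = -21 + 7*(-33/17) = -21 - 231/17 = -588/17 ≈ -34.588)
((-131 - 121) - 319)*(-687 + q) = ((-131 - 121) - 319)*(-687 - 588/17) = (-252 - 319)*(-12267/17) = -571*(-12267/17) = 7004457/17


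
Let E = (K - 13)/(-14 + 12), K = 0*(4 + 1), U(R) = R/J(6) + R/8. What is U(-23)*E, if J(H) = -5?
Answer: 897/80 ≈ 11.212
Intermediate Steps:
U(R) = -3*R/40 (U(R) = R/(-5) + R/8 = R*(-⅕) + R*(⅛) = -R/5 + R/8 = -3*R/40)
K = 0 (K = 0*5 = 0)
E = 13/2 (E = (0 - 13)/(-14 + 12) = -13/(-2) = -13*(-½) = 13/2 ≈ 6.5000)
U(-23)*E = -3/40*(-23)*(13/2) = (69/40)*(13/2) = 897/80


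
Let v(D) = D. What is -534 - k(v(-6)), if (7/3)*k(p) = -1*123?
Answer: -3369/7 ≈ -481.29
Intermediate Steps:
k(p) = -369/7 (k(p) = 3*(-1*123)/7 = (3/7)*(-123) = -369/7)
-534 - k(v(-6)) = -534 - 1*(-369/7) = -534 + 369/7 = -3369/7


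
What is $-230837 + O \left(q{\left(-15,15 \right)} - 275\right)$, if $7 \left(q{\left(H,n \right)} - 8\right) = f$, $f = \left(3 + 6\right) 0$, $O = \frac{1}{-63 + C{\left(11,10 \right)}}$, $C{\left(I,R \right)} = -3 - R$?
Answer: $- \frac{17543345}{76} \approx -2.3083 \cdot 10^{5}$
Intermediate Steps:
$O = - \frac{1}{76}$ ($O = \frac{1}{-63 - 13} = \frac{1}{-76} = - \frac{1}{76} \approx -0.013158$)
$f = 0$ ($f = 9 \cdot 0 = 0$)
$q{\left(H,n \right)} = 8$ ($q{\left(H,n \right)} = 8 + \frac{1}{7} \cdot 0 = 8 + 0 = 8$)
$-230837 + O \left(q{\left(-15,15 \right)} - 275\right) = -230837 - \frac{8 - 275}{76} = -230837 - - \frac{267}{76} = -230837 + \frac{267}{76} = - \frac{17543345}{76}$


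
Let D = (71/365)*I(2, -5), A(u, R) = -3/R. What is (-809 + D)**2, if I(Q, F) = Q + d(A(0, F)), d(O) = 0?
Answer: 87109390449/133225 ≈ 6.5385e+5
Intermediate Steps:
I(Q, F) = Q (I(Q, F) = Q + 0 = Q)
D = 142/365 (D = (71/365)*2 = 142/365 ≈ 0.38904)
(-809 + D)**2 = (-809 + 142/365)**2 = (-295143/365)**2 = 87109390449/133225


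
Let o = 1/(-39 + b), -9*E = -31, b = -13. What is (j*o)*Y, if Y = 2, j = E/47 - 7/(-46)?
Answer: -4387/505908 ≈ -0.0086715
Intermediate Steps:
E = 31/9 (E = -1/9*(-31) = 31/9 ≈ 3.4444)
j = 4387/19458 (j = (31/9)/47 - 7/(-46) = (31/9)*(1/47) - 7*(-1/46) = 31/423 + 7/46 = 4387/19458 ≈ 0.22546)
o = -1/52 (o = 1/(-39 - 13) = 1/(-52) = -1/52 ≈ -0.019231)
(j*o)*Y = ((4387/19458)*(-1/52))*2 = -4387/1011816*2 = -4387/505908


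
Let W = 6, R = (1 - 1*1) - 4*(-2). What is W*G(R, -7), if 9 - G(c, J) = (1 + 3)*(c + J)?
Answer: 30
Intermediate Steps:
R = 8 (R = (1 - 1) + 8 = 0 + 8 = 8)
G(c, J) = 9 - 4*J - 4*c (G(c, J) = 9 - (1 + 3)*(c + J) = 9 - 4*(J + c) = 9 - (4*J + 4*c) = 9 + (-4*J - 4*c) = 9 - 4*J - 4*c)
W*G(R, -7) = 6*(9 - 4*(-7) - 4*8) = 6*(9 + 28 - 32) = 6*5 = 30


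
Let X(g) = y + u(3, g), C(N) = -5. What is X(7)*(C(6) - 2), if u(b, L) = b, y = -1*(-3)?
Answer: -42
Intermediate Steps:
y = 3
X(g) = 6 (X(g) = 3 + 3 = 6)
X(7)*(C(6) - 2) = 6*(-5 - 2) = 6*(-7) = -42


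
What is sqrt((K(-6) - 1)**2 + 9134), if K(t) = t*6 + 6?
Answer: sqrt(10095) ≈ 100.47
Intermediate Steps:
K(t) = 6 + 6*t (K(t) = 6*t + 6 = 6 + 6*t)
sqrt((K(-6) - 1)**2 + 9134) = sqrt(((6 + 6*(-6)) - 1)**2 + 9134) = sqrt(((6 - 36) - 1)**2 + 9134) = sqrt((-30 - 1)**2 + 9134) = sqrt((-31)**2 + 9134) = sqrt(961 + 9134) = sqrt(10095)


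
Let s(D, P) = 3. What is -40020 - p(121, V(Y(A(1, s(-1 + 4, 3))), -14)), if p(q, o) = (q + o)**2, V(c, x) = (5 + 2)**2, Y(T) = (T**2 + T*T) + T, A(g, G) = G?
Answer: -68920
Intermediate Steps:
Y(T) = T + 2*T**2 (Y(T) = (T**2 + T**2) + T = 2*T**2 + T = T + 2*T**2)
V(c, x) = 49 (V(c, x) = 7**2 = 49)
p(q, o) = (o + q)**2
-40020 - p(121, V(Y(A(1, s(-1 + 4, 3))), -14)) = -40020 - (49 + 121)**2 = -40020 - 1*170**2 = -40020 - 1*28900 = -40020 - 28900 = -68920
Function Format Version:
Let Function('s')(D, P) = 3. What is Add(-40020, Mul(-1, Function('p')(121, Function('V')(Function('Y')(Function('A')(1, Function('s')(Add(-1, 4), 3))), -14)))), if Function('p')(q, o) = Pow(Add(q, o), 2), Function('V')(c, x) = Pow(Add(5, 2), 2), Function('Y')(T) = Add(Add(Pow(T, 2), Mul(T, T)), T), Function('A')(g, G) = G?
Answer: -68920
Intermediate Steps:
Function('Y')(T) = Add(T, Mul(2, Pow(T, 2))) (Function('Y')(T) = Add(Add(Pow(T, 2), Pow(T, 2)), T) = Add(Mul(2, Pow(T, 2)), T) = Add(T, Mul(2, Pow(T, 2))))
Function('V')(c, x) = 49 (Function('V')(c, x) = Pow(7, 2) = 49)
Function('p')(q, o) = Pow(Add(o, q), 2)
Add(-40020, Mul(-1, Function('p')(121, Function('V')(Function('Y')(Function('A')(1, Function('s')(Add(-1, 4), 3))), -14)))) = Add(-40020, Mul(-1, Pow(Add(49, 121), 2))) = Add(-40020, Mul(-1, Pow(170, 2))) = Add(-40020, Mul(-1, 28900)) = Add(-40020, -28900) = -68920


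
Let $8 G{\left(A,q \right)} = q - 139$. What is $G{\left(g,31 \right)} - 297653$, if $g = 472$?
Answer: $- \frac{595333}{2} \approx -2.9767 \cdot 10^{5}$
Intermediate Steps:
$G{\left(A,q \right)} = - \frac{139}{8} + \frac{q}{8}$ ($G{\left(A,q \right)} = \frac{q - 139}{8} = \frac{-139 + q}{8} = - \frac{139}{8} + \frac{q}{8}$)
$G{\left(g,31 \right)} - 297653 = \left(- \frac{139}{8} + \frac{1}{8} \cdot 31\right) - 297653 = \left(- \frac{139}{8} + \frac{31}{8}\right) - 297653 = - \frac{27}{2} - 297653 = - \frac{595333}{2}$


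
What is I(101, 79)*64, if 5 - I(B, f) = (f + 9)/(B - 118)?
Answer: 11072/17 ≈ 651.29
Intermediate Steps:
I(B, f) = 5 - (9 + f)/(-118 + B) (I(B, f) = 5 - (f + 9)/(B - 118) = 5 - (9 + f)/(-118 + B))
I(101, 79)*64 = ((-599 - 1*79 + 5*101)/(-118 + 101))*64 = ((-599 - 79 + 505)/(-17))*64 = -1/17*(-173)*64 = (173/17)*64 = 11072/17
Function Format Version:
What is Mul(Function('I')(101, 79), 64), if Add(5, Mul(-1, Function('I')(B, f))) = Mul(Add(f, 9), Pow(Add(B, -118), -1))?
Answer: Rational(11072, 17) ≈ 651.29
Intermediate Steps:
Function('I')(B, f) = Add(5, Mul(-1, Pow(Add(-118, B), -1), Add(9, f))) (Function('I')(B, f) = Add(5, Mul(-1, Mul(Add(f, 9), Pow(Add(B, -118), -1)))) = Add(5, Mul(-1, Mul(Add(9, f), Pow(Add(-118, B), -1)))) = Add(5, Mul(-1, Mul(Pow(Add(-118, B), -1), Add(9, f)))) = Add(5, Mul(-1, Pow(Add(-118, B), -1), Add(9, f))))
Mul(Function('I')(101, 79), 64) = Mul(Mul(Pow(Add(-118, 101), -1), Add(-599, Mul(-1, 79), Mul(5, 101))), 64) = Mul(Mul(Pow(-17, -1), Add(-599, -79, 505)), 64) = Mul(Mul(Rational(-1, 17), -173), 64) = Mul(Rational(173, 17), 64) = Rational(11072, 17)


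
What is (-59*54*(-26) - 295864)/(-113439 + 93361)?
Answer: 106514/10039 ≈ 10.610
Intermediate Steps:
(-59*54*(-26) - 295864)/(-113439 + 93361) = (-3186*(-26) - 295864)/(-20078) = (82836 - 295864)*(-1/20078) = -213028*(-1/20078) = 106514/10039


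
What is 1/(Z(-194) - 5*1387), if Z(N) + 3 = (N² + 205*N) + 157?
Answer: -1/8915 ≈ -0.00011217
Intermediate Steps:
Z(N) = 154 + N² + 205*N (Z(N) = -3 + ((N² + 205*N) + 157) = -3 + (157 + N² + 205*N) = 154 + N² + 205*N)
1/(Z(-194) - 5*1387) = 1/((154 + (-194)² + 205*(-194)) - 5*1387) = 1/((154 + 37636 - 39770) - 6935) = 1/(-1980 - 6935) = 1/(-8915) = -1/8915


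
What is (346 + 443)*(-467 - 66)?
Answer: -420537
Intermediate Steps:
(346 + 443)*(-467 - 66) = 789*(-533) = -420537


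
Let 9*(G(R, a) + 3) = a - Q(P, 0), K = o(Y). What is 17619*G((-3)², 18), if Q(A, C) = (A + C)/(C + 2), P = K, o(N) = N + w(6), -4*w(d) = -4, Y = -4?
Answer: -29365/2 ≈ -14683.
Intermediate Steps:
w(d) = 1 (w(d) = -¼*(-4) = 1)
o(N) = 1 + N (o(N) = N + 1 = 1 + N)
K = -3 (K = 1 - 4 = -3)
P = -3
Q(A, C) = (A + C)/(2 + C)
G(R, a) = -17/6 + a/9 (G(R, a) = -3 + (a - (-3 + 0)/(2 + 0))/9 = -3 + (a - (-3)/2)/9 = -3 + (a - 1*(-3/2))/9 = -3 + (a + 3/2)/9 = -3 + (3/2 + a)/9 = -3 + (⅙ + a/9) = -17/6 + a/9)
17619*G((-3)², 18) = 17619*(-17/6 + (⅑)*18) = 17619*(-17/6 + 2) = 17619*(-⅚) = -29365/2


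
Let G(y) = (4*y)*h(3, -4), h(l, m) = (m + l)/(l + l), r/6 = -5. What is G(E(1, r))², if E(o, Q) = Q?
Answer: 400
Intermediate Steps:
r = -30 (r = 6*(-5) = -30)
h(l, m) = (l + m)/(2*l) (h(l, m) = (l + m)/((2*l)) = (l + m)*(1/(2*l)) = (l + m)/(2*l))
G(y) = -2*y/3 (G(y) = (4*y)*((½)*(3 - 4)/3) = (4*y)*((½)*(⅓)*(-1)) = (4*y)*(-⅙) = -2*y/3)
G(E(1, r))² = (-⅔*(-30))² = 20² = 400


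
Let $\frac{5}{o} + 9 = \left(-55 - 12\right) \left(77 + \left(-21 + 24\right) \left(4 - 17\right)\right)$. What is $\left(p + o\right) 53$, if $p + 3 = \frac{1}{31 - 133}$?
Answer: $- \frac{8319887}{52122} \approx -159.62$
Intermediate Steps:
$o = - \frac{1}{511}$ ($o = \frac{5}{-9 + \left(-55 - 12\right) \left(77 + \left(-21 + 24\right) \left(4 - 17\right)\right)} = \frac{5}{-9 - 67 \left(77 + 3 \left(-13\right)\right)} = \frac{5}{-9 - 67 \left(77 - 39\right)} = \frac{5}{-9 - 2546} = \frac{5}{-2555} = 5 \left(- \frac{1}{2555}\right) = - \frac{1}{511} \approx -0.0019569$)
$p = - \frac{307}{102}$ ($p = -3 + \frac{1}{31 - 133} = -3 + \frac{1}{-102} = -3 - \frac{1}{102} = - \frac{307}{102} \approx -3.0098$)
$\left(p + o\right) 53 = \left(- \frac{307}{102} - \frac{1}{511}\right) 53 = \left(- \frac{156979}{52122}\right) 53 = - \frac{8319887}{52122}$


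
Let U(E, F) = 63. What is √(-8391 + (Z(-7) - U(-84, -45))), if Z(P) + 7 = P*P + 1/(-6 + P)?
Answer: I*√1421641/13 ≈ 91.717*I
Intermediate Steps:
Z(P) = -7 + P² + 1/(-6 + P) (Z(P) = -7 + (P*P + 1/(-6 + P)) = -7 + (P² + 1/(-6 + P)) = -7 + P² + 1/(-6 + P))
√(-8391 + (Z(-7) - U(-84, -45))) = √(-8391 + ((43 + (-7)³ - 7*(-7) - 6*(-7)²)/(-6 - 7) - 1*63)) = √(-8391 + ((43 - 343 + 49 - 6*49)/(-13) - 63)) = √(-8391 + (-(43 - 343 + 49 - 294)/13 - 63)) = √(-8391 + (-1/13*(-545) - 63)) = √(-8391 + (545/13 - 63)) = √(-8391 - 274/13) = √(-109357/13) = I*√1421641/13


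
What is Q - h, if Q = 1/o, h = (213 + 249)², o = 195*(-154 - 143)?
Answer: -12361609261/57915 ≈ -2.1344e+5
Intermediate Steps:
o = -57915 (o = 195*(-297) = -57915)
h = 213444 (h = 462² = 213444)
Q = -1/57915 (Q = 1/(-57915) = -1/57915 ≈ -1.7267e-5)
Q - h = -1/57915 - 1*213444 = -1/57915 - 213444 = -12361609261/57915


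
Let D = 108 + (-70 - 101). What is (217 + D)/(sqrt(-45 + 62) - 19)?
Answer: -1463/172 - 77*sqrt(17)/172 ≈ -10.352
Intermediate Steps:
D = -63 (D = 108 - 171 = -63)
(217 + D)/(sqrt(-45 + 62) - 19) = (217 - 63)/(sqrt(-45 + 62) - 19) = 154/(sqrt(17) - 19) = 154/(-19 + sqrt(17))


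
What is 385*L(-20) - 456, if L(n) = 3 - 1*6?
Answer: -1611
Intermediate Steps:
L(n) = -3 (L(n) = 3 - 6 = -3)
385*L(-20) - 456 = 385*(-3) - 456 = -1155 - 456 = -1611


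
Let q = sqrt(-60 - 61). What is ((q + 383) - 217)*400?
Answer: 66400 + 4400*I ≈ 66400.0 + 4400.0*I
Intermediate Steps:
q = 11*I (q = sqrt(-121) = 11*I ≈ 11.0*I)
((q + 383) - 217)*400 = ((11*I + 383) - 217)*400 = ((383 + 11*I) - 217)*400 = (166 + 11*I)*400 = 66400 + 4400*I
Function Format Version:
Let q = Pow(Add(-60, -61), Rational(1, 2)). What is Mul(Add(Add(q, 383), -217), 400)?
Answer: Add(66400, Mul(4400, I)) ≈ Add(66400., Mul(4400.0, I))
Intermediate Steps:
q = Mul(11, I) (q = Pow(-121, Rational(1, 2)) = Mul(11, I) ≈ Mul(11.000, I))
Mul(Add(Add(q, 383), -217), 400) = Mul(Add(Add(Mul(11, I), 383), -217), 400) = Mul(Add(Add(383, Mul(11, I)), -217), 400) = Mul(Add(166, Mul(11, I)), 400) = Add(66400, Mul(4400, I))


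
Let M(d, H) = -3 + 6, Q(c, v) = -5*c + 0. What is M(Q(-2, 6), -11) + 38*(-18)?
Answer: -681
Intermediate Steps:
Q(c, v) = -5*c
M(d, H) = 3
M(Q(-2, 6), -11) + 38*(-18) = 3 + 38*(-18) = 3 - 684 = -681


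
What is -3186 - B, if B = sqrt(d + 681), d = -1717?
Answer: -3186 - 2*I*sqrt(259) ≈ -3186.0 - 32.187*I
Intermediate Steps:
B = 2*I*sqrt(259) (B = sqrt(-1717 + 681) = sqrt(-1036) = 2*I*sqrt(259) ≈ 32.187*I)
-3186 - B = -3186 - 2*I*sqrt(259)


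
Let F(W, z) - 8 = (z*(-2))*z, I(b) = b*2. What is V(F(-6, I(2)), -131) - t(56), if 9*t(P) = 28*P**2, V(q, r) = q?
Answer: -88024/9 ≈ -9780.4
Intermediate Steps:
I(b) = 2*b
F(W, z) = 8 - 2*z**2 (F(W, z) = 8 + (z*(-2))*z = 8 + (-2*z)*z = 8 - 2*z**2)
t(P) = 28*P**2/9 (t(P) = (28*P**2)/9 = 28*P**2/9)
V(F(-6, I(2)), -131) - t(56) = (8 - 2*(2*2)**2) - 28*56**2/9 = (8 - 2*4**2) - 28*3136/9 = (8 - 2*16) - 1*87808/9 = (8 - 32) - 87808/9 = -24 - 87808/9 = -88024/9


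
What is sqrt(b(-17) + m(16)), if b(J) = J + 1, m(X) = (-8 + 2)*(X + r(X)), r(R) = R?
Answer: 4*I*sqrt(13) ≈ 14.422*I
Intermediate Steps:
m(X) = -12*X (m(X) = (-8 + 2)*(X + X) = -12*X)
b(J) = 1 + J
sqrt(b(-17) + m(16)) = sqrt((1 - 17) - 12*16) = sqrt(-16 - 192) = sqrt(-208) = 4*I*sqrt(13)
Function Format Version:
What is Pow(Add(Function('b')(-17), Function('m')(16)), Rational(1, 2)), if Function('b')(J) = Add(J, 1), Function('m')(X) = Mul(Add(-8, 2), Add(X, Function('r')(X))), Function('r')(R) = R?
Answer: Mul(4, I, Pow(13, Rational(1, 2))) ≈ Mul(14.422, I)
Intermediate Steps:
Function('m')(X) = Mul(-12, X) (Function('m')(X) = Mul(Add(-8, 2), Add(X, X)) = Mul(-6, Mul(2, X)) = Mul(-12, X))
Function('b')(J) = Add(1, J)
Pow(Add(Function('b')(-17), Function('m')(16)), Rational(1, 2)) = Pow(Add(Add(1, -17), Mul(-12, 16)), Rational(1, 2)) = Pow(Add(-16, -192), Rational(1, 2)) = Pow(-208, Rational(1, 2)) = Mul(4, I, Pow(13, Rational(1, 2)))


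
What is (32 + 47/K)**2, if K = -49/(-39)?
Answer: 11566801/2401 ≈ 4817.5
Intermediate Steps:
K = 49/39 (K = -49*(-1/39) = 49/39 ≈ 1.2564)
(32 + 47/K)**2 = (32 + 47/(49/39))**2 = (32 + 47*(39/49))**2 = (32 + 1833/49)**2 = (3401/49)**2 = 11566801/2401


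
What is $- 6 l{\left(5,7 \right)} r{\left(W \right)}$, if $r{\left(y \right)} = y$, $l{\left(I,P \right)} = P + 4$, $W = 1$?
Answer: $-66$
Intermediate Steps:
$l{\left(I,P \right)} = 4 + P$
$- 6 l{\left(5,7 \right)} r{\left(W \right)} = - 6 \left(4 + 7\right) 1 = \left(-6\right) 11 \cdot 1 = \left(-66\right) 1 = -66$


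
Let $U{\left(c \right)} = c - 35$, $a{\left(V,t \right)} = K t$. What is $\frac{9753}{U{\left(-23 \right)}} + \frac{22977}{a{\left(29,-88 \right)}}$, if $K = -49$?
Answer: $- \frac{20361135}{125048} \approx -162.83$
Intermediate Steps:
$a{\left(V,t \right)} = - 49 t$
$U{\left(c \right)} = -35 + c$ ($U{\left(c \right)} = c - 35 = -35 + c$)
$\frac{9753}{U{\left(-23 \right)}} + \frac{22977}{a{\left(29,-88 \right)}} = \frac{9753}{-35 - 23} + \frac{22977}{\left(-49\right) \left(-88\right)} = \frac{9753}{-58} + \frac{22977}{4312} = 9753 \left(- \frac{1}{58}\right) + 22977 \cdot \frac{1}{4312} = - \frac{9753}{58} + \frac{22977}{4312} = - \frac{20361135}{125048}$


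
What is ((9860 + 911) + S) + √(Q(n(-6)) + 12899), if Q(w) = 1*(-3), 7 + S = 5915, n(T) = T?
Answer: 16679 + 4*√806 ≈ 16793.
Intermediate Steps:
S = 5908 (S = -7 + 5915 = 5908)
Q(w) = -3
((9860 + 911) + S) + √(Q(n(-6)) + 12899) = ((9860 + 911) + 5908) + √(-3 + 12899) = (10771 + 5908) + √12896 = 16679 + 4*√806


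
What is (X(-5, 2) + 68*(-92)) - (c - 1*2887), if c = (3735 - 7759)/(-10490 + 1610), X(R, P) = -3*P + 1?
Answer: -3745643/1110 ≈ -3374.5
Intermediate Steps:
X(R, P) = 1 - 3*P
c = 503/1110 (c = -4024/(-8880) = -4024*(-1/8880) = 503/1110 ≈ 0.45315)
(X(-5, 2) + 68*(-92)) - (c - 1*2887) = ((1 - 3*2) + 68*(-92)) - (503/1110 - 1*2887) = ((1 - 6) - 6256) - (503/1110 - 2887) = (-5 - 6256) - 1*(-3204067/1110) = -6261 + 3204067/1110 = -3745643/1110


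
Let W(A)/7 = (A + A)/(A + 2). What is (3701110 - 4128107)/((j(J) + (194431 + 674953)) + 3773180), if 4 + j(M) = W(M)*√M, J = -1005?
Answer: -11079284381703616/120460431738591705 + 200862377779*I*√1005/722762590431550230 ≈ -0.091974 + 8.8102e-6*I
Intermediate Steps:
W(A) = 14*A/(2 + A) (W(A) = 7*((A + A)/(A + 2)) = 7*((2*A)/(2 + A)) = 7*(2*A/(2 + A)) = 14*A/(2 + A))
j(M) = -4 + 14*M^(3/2)/(2 + M) (j(M) = -4 + (14*M/(2 + M))*√M = -4 + 14*M^(3/2)/(2 + M))
(3701110 - 4128107)/((j(J) + (194431 + 674953)) + 3773180) = (3701110 - 4128107)/((2*(-4 - 2*(-1005) + 7*(-1005)^(3/2))/(2 - 1005) + (194431 + 674953)) + 3773180) = -426997/((2*(-4 + 2010 + 7*(-1005*I*√1005))/(-1003) + 869384) + 3773180) = -426997/((2*(-1/1003)*(-4 + 2010 - 7035*I*√1005) + 869384) + 3773180) = -426997/((2*(-1/1003)*(2006 - 7035*I*√1005) + 869384) + 3773180) = -426997/(((-4 + 14070*I*√1005/1003) + 869384) + 3773180) = -426997/((869380 + 14070*I*√1005/1003) + 3773180) = -426997/(4642560 + 14070*I*√1005/1003)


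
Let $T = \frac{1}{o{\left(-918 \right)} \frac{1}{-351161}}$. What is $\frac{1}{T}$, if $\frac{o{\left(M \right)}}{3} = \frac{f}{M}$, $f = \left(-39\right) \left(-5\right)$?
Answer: $\frac{65}{35818422} \approx 1.8147 \cdot 10^{-6}$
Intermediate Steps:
$f = 195$
$o{\left(M \right)} = \frac{585}{M}$ ($o{\left(M \right)} = 3 \frac{195}{M} = \frac{585}{M}$)
$T = \frac{35818422}{65}$ ($T = \frac{1}{\frac{585}{-918} \frac{1}{-351161}} = \frac{1}{585 \left(- \frac{1}{918}\right) \left(- \frac{1}{351161}\right)} = \frac{1}{\left(- \frac{65}{102}\right) \left(- \frac{1}{351161}\right)} = \frac{1}{\frac{65}{35818422}} = \frac{35818422}{65} \approx 5.5105 \cdot 10^{5}$)
$\frac{1}{T} = \frac{1}{\frac{35818422}{65}} = \frac{65}{35818422}$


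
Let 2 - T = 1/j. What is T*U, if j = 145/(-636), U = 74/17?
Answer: 68524/2465 ≈ 27.799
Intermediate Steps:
U = 74/17 (U = 74*(1/17) = 74/17 ≈ 4.3529)
j = -145/636 (j = 145*(-1/636) = -145/636 ≈ -0.22799)
T = 926/145 (T = 2 - 1/(-145/636) = 2 - 1*(-636/145) = 2 + 636/145 = 926/145 ≈ 6.3862)
T*U = (926/145)*(74/17) = 68524/2465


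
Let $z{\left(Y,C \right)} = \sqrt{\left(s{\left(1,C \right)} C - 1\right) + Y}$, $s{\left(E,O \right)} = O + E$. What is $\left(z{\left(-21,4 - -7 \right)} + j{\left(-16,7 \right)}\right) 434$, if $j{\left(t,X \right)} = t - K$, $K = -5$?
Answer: $-4774 + 434 \sqrt{110} \approx -222.17$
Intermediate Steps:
$s{\left(E,O \right)} = E + O$
$j{\left(t,X \right)} = 5 + t$ ($j{\left(t,X \right)} = t - -5 = t + 5 = 5 + t$)
$z{\left(Y,C \right)} = \sqrt{-1 + Y + C \left(1 + C\right)}$ ($z{\left(Y,C \right)} = \sqrt{\left(\left(1 + C\right) C - 1\right) + Y} = \sqrt{\left(C \left(1 + C\right) - 1\right) + Y} = \sqrt{\left(-1 + C \left(1 + C\right)\right) + Y} = \sqrt{-1 + Y + C \left(1 + C\right)}$)
$\left(z{\left(-21,4 - -7 \right)} + j{\left(-16,7 \right)}\right) 434 = \left(\sqrt{-1 - 21 + \left(4 - -7\right) \left(1 + \left(4 - -7\right)\right)} + \left(5 - 16\right)\right) 434 = \left(\sqrt{-1 - 21 + \left(4 + 7\right) \left(1 + \left(4 + 7\right)\right)} - 11\right) 434 = \left(\sqrt{-1 - 21 + 11 \left(1 + 11\right)} - 11\right) 434 = \left(\sqrt{-1 - 21 + 11 \cdot 12} - 11\right) 434 = \left(\sqrt{-1 - 21 + 132} - 11\right) 434 = \left(\sqrt{110} - 11\right) 434 = \left(-11 + \sqrt{110}\right) 434 = -4774 + 434 \sqrt{110}$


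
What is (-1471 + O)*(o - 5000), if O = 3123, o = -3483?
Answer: -14013916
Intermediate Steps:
(-1471 + O)*(o - 5000) = (-1471 + 3123)*(-3483 - 5000) = 1652*(-8483) = -14013916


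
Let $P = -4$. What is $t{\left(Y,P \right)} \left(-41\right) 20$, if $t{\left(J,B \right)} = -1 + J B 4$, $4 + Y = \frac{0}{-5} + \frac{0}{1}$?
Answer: $-51660$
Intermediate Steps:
$Y = -4$ ($Y = -4 + \left(\frac{0}{-5} + \frac{0}{1}\right) = -4 + \left(0 \left(- \frac{1}{5}\right) + 0 \cdot 1\right) = -4 + \left(0 + 0\right) = -4 + 0 = -4$)
$t{\left(J,B \right)} = -1 + 4 B J$ ($t{\left(J,B \right)} = -1 + J 4 B = -1 + 4 B J$)
$t{\left(Y,P \right)} \left(-41\right) 20 = \left(-1 + 4 \left(-4\right) \left(-4\right)\right) \left(-41\right) 20 = \left(-1 + 64\right) \left(-41\right) 20 = 63 \left(-41\right) 20 = \left(-2583\right) 20 = -51660$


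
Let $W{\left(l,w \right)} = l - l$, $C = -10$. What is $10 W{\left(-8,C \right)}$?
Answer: $0$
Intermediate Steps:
$W{\left(l,w \right)} = 0$
$10 W{\left(-8,C \right)} = 10 \cdot 0 = 0$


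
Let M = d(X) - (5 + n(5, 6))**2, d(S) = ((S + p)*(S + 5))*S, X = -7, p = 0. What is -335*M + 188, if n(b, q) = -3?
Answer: 34358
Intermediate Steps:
d(S) = S**2*(5 + S) (d(S) = ((S + 0)*(S + 5))*S = (S*(5 + S))*S = S**2*(5 + S))
M = -102 (M = (-7)**2*(5 - 7) - (5 - 3)**2 = 49*(-2) - 1*2**2 = -98 - 1*4 = -98 - 4 = -102)
-335*M + 188 = -335*(-102) + 188 = 34170 + 188 = 34358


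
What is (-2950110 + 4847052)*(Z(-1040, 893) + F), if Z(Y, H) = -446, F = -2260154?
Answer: -4288227085200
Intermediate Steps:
(-2950110 + 4847052)*(Z(-1040, 893) + F) = (-2950110 + 4847052)*(-446 - 2260154) = 1896942*(-2260600) = -4288227085200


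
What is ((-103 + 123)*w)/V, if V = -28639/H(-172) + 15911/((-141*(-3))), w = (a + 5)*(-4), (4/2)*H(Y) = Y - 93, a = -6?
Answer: 8967600/28445009 ≈ 0.31526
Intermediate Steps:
H(Y) = -93/2 + Y/2 (H(Y) = (Y - 93)/2 = (-93 + Y)/2 = -93/2 + Y/2)
w = 4 (w = (-6 + 5)*(-4) = -1*(-4) = 4)
V = 28445009/112095 (V = -28639/(-93/2 + (1/2)*(-172)) + 15911/((-141*(-3))) = -28639/(-93/2 - 86) + 15911/423 = -28639/(-265/2) + 15911*(1/423) = -28639*(-2/265) + 15911/423 = 57278/265 + 15911/423 = 28445009/112095 ≈ 253.76)
((-103 + 123)*w)/V = ((-103 + 123)*4)/(28445009/112095) = (20*4)*(112095/28445009) = 80*(112095/28445009) = 8967600/28445009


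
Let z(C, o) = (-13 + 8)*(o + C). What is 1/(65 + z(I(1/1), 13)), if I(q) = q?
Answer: -⅕ ≈ -0.20000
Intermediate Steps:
z(C, o) = -5*C - 5*o (z(C, o) = -5*(C + o) = -5*C - 5*o)
1/(65 + z(I(1/1), 13)) = 1/(65 + (-5/1 - 5*13)) = 1/(65 + (-5*1 - 65)) = 1/(65 + (-5 - 65)) = 1/(65 - 70) = 1/(-5) = -⅕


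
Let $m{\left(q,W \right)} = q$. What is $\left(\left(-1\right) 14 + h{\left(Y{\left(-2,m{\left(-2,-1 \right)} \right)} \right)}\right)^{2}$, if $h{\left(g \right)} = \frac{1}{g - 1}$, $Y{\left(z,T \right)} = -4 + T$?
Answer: $\frac{9801}{49} \approx 200.02$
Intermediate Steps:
$h{\left(g \right)} = \frac{1}{-1 + g}$
$\left(\left(-1\right) 14 + h{\left(Y{\left(-2,m{\left(-2,-1 \right)} \right)} \right)}\right)^{2} = \left(\left(-1\right) 14 + \frac{1}{-1 - 6}\right)^{2} = \left(-14 + \frac{1}{-1 - 6}\right)^{2} = \left(-14 + \frac{1}{-7}\right)^{2} = \left(-14 - \frac{1}{7}\right)^{2} = \left(- \frac{99}{7}\right)^{2} = \frac{9801}{49}$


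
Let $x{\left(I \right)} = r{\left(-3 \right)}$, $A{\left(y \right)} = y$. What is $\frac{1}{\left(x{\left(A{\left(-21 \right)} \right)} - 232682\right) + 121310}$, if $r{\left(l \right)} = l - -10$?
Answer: $- \frac{1}{111365} \approx -8.9795 \cdot 10^{-6}$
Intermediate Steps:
$r{\left(l \right)} = 10 + l$ ($r{\left(l \right)} = l + 10 = 10 + l$)
$x{\left(I \right)} = 7$ ($x{\left(I \right)} = 10 - 3 = 7$)
$\frac{1}{\left(x{\left(A{\left(-21 \right)} \right)} - 232682\right) + 121310} = \frac{1}{\left(7 - 232682\right) + 121310} = \frac{1}{-232675 + 121310} = \frac{1}{-111365} = - \frac{1}{111365}$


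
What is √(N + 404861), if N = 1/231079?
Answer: 2*√5404641741186645/231079 ≈ 636.29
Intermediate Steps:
N = 1/231079 ≈ 4.3275e-6
√(N + 404861) = √(1/231079 + 404861) = √(93554875020/231079) = 2*√5404641741186645/231079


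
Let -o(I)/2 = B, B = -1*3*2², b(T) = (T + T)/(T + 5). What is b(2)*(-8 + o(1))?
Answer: 64/7 ≈ 9.1429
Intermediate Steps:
b(T) = 2*T/(5 + T) (b(T) = (2*T)/(5 + T) = 2*T/(5 + T))
B = -12 (B = -3*4 = -12)
o(I) = 24 (o(I) = -2*(-12) = 24)
b(2)*(-8 + o(1)) = (2*2/(5 + 2))*(-8 + 24) = (2*2/7)*16 = (2*2*(⅐))*16 = (4/7)*16 = 64/7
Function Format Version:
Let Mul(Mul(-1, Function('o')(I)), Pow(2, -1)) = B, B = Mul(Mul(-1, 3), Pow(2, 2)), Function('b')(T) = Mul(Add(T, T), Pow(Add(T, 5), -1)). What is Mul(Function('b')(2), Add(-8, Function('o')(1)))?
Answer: Rational(64, 7) ≈ 9.1429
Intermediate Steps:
Function('b')(T) = Mul(2, T, Pow(Add(5, T), -1)) (Function('b')(T) = Mul(Mul(2, T), Pow(Add(5, T), -1)) = Mul(2, T, Pow(Add(5, T), -1)))
B = -12 (B = Mul(-3, 4) = -12)
Function('o')(I) = 24 (Function('o')(I) = Mul(-2, -12) = 24)
Mul(Function('b')(2), Add(-8, Function('o')(1))) = Mul(Mul(2, 2, Pow(Add(5, 2), -1)), Add(-8, 24)) = Mul(Mul(2, 2, Pow(7, -1)), 16) = Mul(Mul(2, 2, Rational(1, 7)), 16) = Mul(Rational(4, 7), 16) = Rational(64, 7)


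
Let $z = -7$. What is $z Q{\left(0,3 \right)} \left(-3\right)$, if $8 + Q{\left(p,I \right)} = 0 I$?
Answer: $-168$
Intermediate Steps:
$Q{\left(p,I \right)} = -8$ ($Q{\left(p,I \right)} = -8 + 0 I = -8 + 0 = -8$)
$z Q{\left(0,3 \right)} \left(-3\right) = \left(-7\right) \left(-8\right) \left(-3\right) = 56 \left(-3\right) = -168$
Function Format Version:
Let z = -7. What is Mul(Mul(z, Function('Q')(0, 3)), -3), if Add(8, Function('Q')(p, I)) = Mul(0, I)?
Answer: -168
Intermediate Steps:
Function('Q')(p, I) = -8 (Function('Q')(p, I) = Add(-8, Mul(0, I)) = Add(-8, 0) = -8)
Mul(Mul(z, Function('Q')(0, 3)), -3) = Mul(Mul(-7, -8), -3) = Mul(56, -3) = -168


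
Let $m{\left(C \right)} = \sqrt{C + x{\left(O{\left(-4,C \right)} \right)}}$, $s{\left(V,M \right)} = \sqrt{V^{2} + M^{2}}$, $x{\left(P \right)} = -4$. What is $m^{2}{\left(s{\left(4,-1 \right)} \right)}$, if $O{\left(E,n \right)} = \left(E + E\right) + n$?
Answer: $-4 + \sqrt{17} \approx 0.12311$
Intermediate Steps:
$O{\left(E,n \right)} = n + 2 E$ ($O{\left(E,n \right)} = 2 E + n = n + 2 E$)
$s{\left(V,M \right)} = \sqrt{M^{2} + V^{2}}$
$m{\left(C \right)} = \sqrt{-4 + C}$ ($m{\left(C \right)} = \sqrt{C - 4} = \sqrt{-4 + C}$)
$m^{2}{\left(s{\left(4,-1 \right)} \right)} = \left(\sqrt{-4 + \sqrt{\left(-1\right)^{2} + 4^{2}}}\right)^{2} = \left(\sqrt{-4 + \sqrt{1 + 16}}\right)^{2} = \left(\sqrt{-4 + \sqrt{17}}\right)^{2} = -4 + \sqrt{17}$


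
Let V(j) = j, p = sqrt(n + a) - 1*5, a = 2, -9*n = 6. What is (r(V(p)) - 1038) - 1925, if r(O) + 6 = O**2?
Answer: -8828/3 - 20*sqrt(3)/3 ≈ -2954.2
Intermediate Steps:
n = -2/3 (n = -1/9*6 = -2/3 ≈ -0.66667)
p = -5 + 2*sqrt(3)/3 (p = sqrt(-2/3 + 2) - 1*5 = sqrt(4/3) - 5 = 2*sqrt(3)/3 - 5 = -5 + 2*sqrt(3)/3 ≈ -3.8453)
r(O) = -6 + O**2
(r(V(p)) - 1038) - 1925 = ((-6 + (-5 + 2*sqrt(3)/3)**2) - 1038) - 1925 = (-1044 + (-5 + 2*sqrt(3)/3)**2) - 1925 = -2969 + (-5 + 2*sqrt(3)/3)**2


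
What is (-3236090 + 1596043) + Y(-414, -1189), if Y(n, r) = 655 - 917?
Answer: -1640309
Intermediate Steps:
Y(n, r) = -262
(-3236090 + 1596043) + Y(-414, -1189) = (-3236090 + 1596043) - 262 = -1640047 - 262 = -1640309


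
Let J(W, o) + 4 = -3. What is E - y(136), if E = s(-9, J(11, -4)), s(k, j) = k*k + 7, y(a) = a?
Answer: -48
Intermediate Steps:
J(W, o) = -7 (J(W, o) = -4 - 3 = -7)
s(k, j) = 7 + k**2 (s(k, j) = k**2 + 7 = 7 + k**2)
E = 88 (E = 7 + (-9)**2 = 7 + 81 = 88)
E - y(136) = 88 - 1*136 = 88 - 136 = -48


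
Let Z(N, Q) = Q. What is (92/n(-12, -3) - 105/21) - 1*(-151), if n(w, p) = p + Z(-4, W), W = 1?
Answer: 100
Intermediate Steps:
n(w, p) = 1 + p (n(w, p) = p + 1 = 1 + p)
(92/n(-12, -3) - 105/21) - 1*(-151) = (92/(1 - 3) - 105/21) - 1*(-151) = (92/(-2) - 105*1/21) + 151 = (92*(-1/2) - 5) + 151 = (-46 - 5) + 151 = -51 + 151 = 100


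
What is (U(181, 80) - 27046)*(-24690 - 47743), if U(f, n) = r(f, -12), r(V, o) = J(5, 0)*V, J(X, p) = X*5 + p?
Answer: 1631263593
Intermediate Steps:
J(X, p) = p + 5*X (J(X, p) = 5*X + p = p + 5*X)
r(V, o) = 25*V (r(V, o) = (0 + 5*5)*V = (0 + 25)*V = 25*V)
U(f, n) = 25*f
(U(181, 80) - 27046)*(-24690 - 47743) = (25*181 - 27046)*(-24690 - 47743) = (4525 - 27046)*(-72433) = -22521*(-72433) = 1631263593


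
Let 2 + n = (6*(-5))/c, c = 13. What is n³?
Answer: -175616/2197 ≈ -79.934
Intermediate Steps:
n = -56/13 (n = -2 + (6*(-5))/13 = -2 - 30*1/13 = -2 - 30/13 = -56/13 ≈ -4.3077)
n³ = (-56/13)³ = -175616/2197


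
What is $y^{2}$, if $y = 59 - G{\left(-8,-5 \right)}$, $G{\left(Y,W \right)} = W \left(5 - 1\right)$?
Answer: $6241$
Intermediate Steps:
$G{\left(Y,W \right)} = 4 W$ ($G{\left(Y,W \right)} = W 4 = 4 W$)
$y = 79$ ($y = 59 - 4 \left(-5\right) = 59 - -20 = 59 + 20 = 79$)
$y^{2} = 79^{2} = 6241$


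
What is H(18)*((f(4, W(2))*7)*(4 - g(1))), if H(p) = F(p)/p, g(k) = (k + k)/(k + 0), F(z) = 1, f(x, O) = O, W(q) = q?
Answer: 14/9 ≈ 1.5556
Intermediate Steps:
g(k) = 2 (g(k) = (2*k)/k = 2)
H(p) = 1/p
H(18)*((f(4, W(2))*7)*(4 - g(1))) = ((2*7)*(4 - 1*2))/18 = (14*(4 - 2))/18 = (14*2)/18 = (1/18)*28 = 14/9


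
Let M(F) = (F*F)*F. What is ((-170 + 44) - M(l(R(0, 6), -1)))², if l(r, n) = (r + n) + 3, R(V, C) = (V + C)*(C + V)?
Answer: 3024780004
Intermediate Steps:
R(V, C) = (C + V)² (R(V, C) = (C + V)*(C + V) = (C + V)²)
l(r, n) = 3 + n + r (l(r, n) = (n + r) + 3 = 3 + n + r)
M(F) = F³ (M(F) = F²*F = F³)
((-170 + 44) - M(l(R(0, 6), -1)))² = ((-170 + 44) - (3 - 1 + (6 + 0)²)³)² = (-126 - (3 - 1 + 6²)³)² = (-126 - (3 - 1 + 36)³)² = (-126 - 1*38³)² = (-126 - 1*54872)² = (-126 - 54872)² = (-54998)² = 3024780004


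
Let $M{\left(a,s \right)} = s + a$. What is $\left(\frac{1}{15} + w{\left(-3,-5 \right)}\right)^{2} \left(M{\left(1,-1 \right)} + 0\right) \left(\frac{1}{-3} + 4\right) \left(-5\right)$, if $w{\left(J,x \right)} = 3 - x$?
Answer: $0$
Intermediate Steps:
$M{\left(a,s \right)} = a + s$
$\left(\frac{1}{15} + w{\left(-3,-5 \right)}\right)^{2} \left(M{\left(1,-1 \right)} + 0\right) \left(\frac{1}{-3} + 4\right) \left(-5\right) = \left(\frac{1}{15} + \left(3 - -5\right)\right)^{2} \left(\left(1 - 1\right) + 0\right) \left(\frac{1}{-3} + 4\right) \left(-5\right) = \left(\frac{1}{15} + \left(3 + 5\right)\right)^{2} \left(0 + 0\right) \left(- \frac{1}{3} + 4\right) \left(-5\right) = \left(\frac{1}{15} + 8\right)^{2} \cdot 0 \cdot \frac{11}{3} \left(-5\right) = \left(\frac{121}{15}\right)^{2} \cdot 0 \left(-5\right) = \frac{14641}{225} \cdot 0 = 0$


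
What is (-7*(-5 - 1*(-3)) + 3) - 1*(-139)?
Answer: 156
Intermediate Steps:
(-7*(-5 - 1*(-3)) + 3) - 1*(-139) = (-7*(-5 + 3) + 3) + 139 = (-7*(-2) + 3) + 139 = (14 + 3) + 139 = 17 + 139 = 156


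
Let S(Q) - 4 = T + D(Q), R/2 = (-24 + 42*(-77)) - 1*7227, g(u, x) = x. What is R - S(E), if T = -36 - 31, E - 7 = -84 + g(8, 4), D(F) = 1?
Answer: -20908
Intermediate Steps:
R = -20970 (R = 2*((-24 + 42*(-77)) - 1*7227) = 2*((-24 - 3234) - 7227) = 2*(-3258 - 7227) = 2*(-10485) = -20970)
E = -73 (E = 7 + (-84 + 4) = 7 - 80 = -73)
T = -67
S(Q) = -62 (S(Q) = 4 + (-67 + 1) = 4 - 66 = -62)
R - S(E) = -20970 - 1*(-62) = -20970 + 62 = -20908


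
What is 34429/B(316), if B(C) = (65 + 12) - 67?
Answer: 34429/10 ≈ 3442.9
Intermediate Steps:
B(C) = 10 (B(C) = 77 - 67 = 10)
34429/B(316) = 34429/10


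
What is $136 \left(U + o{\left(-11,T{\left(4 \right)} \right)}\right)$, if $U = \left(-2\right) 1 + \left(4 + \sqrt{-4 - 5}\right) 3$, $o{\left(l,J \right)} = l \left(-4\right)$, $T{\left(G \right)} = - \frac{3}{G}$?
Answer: $7344 + 1224 i \approx 7344.0 + 1224.0 i$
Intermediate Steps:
$o{\left(l,J \right)} = - 4 l$
$U = 10 + 9 i$ ($U = -2 + \left(4 + \sqrt{-9}\right) 3 = -2 + \left(4 + 3 i\right) 3 = -2 + \left(12 + 9 i\right) = 10 + 9 i \approx 10.0 + 9.0 i$)
$136 \left(U + o{\left(-11,T{\left(4 \right)} \right)}\right) = 136 \left(\left(10 + 9 i\right) - -44\right) = 136 \left(\left(10 + 9 i\right) + 44\right) = 136 \left(54 + 9 i\right) = 7344 + 1224 i$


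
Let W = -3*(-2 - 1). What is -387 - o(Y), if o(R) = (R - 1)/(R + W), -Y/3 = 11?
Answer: -4661/12 ≈ -388.42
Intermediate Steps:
Y = -33 (Y = -3*11 = -33)
W = 9 (W = -3*(-3) = 9)
o(R) = (-1 + R)/(9 + R) (o(R) = (R - 1)/(R + 9) = (-1 + R)/(9 + R))
-387 - o(Y) = -387 - (-1 - 33)/(9 - 33) = -387 - (-34)/(-24) = -387 - (-1)*(-34)/24 = -387 - 1*17/12 = -387 - 17/12 = -4661/12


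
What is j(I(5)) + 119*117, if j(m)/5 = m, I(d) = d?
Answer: 13948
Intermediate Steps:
j(m) = 5*m
j(I(5)) + 119*117 = 5*5 + 119*117 = 25 + 13923 = 13948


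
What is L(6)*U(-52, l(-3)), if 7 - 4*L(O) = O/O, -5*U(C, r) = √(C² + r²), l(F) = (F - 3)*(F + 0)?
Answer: -3*√757/5 ≈ -16.508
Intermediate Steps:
l(F) = F*(-3 + F) (l(F) = (-3 + F)*F = F*(-3 + F))
U(C, r) = -√(C² + r²)/5
L(O) = 3/2 (L(O) = 7/4 - O/(4*O) = 7/4 - ¼*1 = 7/4 - ¼ = 3/2)
L(6)*U(-52, l(-3)) = 3*(-√((-52)² + (-3*(-3 - 3))²)/5)/2 = 3*(-√(2704 + (-3*(-6))²)/5)/2 = 3*(-√(2704 + 18²)/5)/2 = 3*(-√(2704 + 324)/5)/2 = 3*(-2*√757/5)/2 = -3*√757/5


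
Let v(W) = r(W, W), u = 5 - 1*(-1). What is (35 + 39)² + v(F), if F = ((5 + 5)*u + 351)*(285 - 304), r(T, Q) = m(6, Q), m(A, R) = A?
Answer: 5482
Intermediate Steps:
u = 6 (u = 5 + 1 = 6)
r(T, Q) = 6
F = -7809 (F = ((5 + 5)*6 + 351)*(285 - 304) = (10*6 + 351)*(-19) = (60 + 351)*(-19) = 411*(-19) = -7809)
v(W) = 6
(35 + 39)² + v(F) = (35 + 39)² + 6 = 74² + 6 = 5476 + 6 = 5482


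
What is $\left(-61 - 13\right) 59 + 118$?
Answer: $-4248$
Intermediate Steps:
$\left(-61 - 13\right) 59 + 118 = \left(-74\right) 59 + 118 = -4366 + 118 = -4248$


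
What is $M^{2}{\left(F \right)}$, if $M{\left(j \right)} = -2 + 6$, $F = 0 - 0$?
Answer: $16$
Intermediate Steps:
$F = 0$ ($F = 0 + 0 = 0$)
$M{\left(j \right)} = 4$
$M^{2}{\left(F \right)} = 4^{2} = 16$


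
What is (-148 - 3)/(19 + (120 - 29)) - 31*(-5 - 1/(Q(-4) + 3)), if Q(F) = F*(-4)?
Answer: 324491/2090 ≈ 155.26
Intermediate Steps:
Q(F) = -4*F
(-148 - 3)/(19 + (120 - 29)) - 31*(-5 - 1/(Q(-4) + 3)) = (-148 - 3)/(19 + (120 - 29)) - 31*(-5 - 1/(-4*(-4) + 3)) = -151/(19 + 91) - 31*(-5 - 1/(16 + 3)) = -151/110 - 31*(-5 - 1/19) = -151/110 - 31*(-96)/19 = -151/110 - 1*(-2976/19) = -151/110 + 2976/19 = 324491/2090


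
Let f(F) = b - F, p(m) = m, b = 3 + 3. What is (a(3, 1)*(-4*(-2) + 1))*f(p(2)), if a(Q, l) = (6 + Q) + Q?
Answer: 432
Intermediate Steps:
b = 6
f(F) = 6 - F
a(Q, l) = 6 + 2*Q
(a(3, 1)*(-4*(-2) + 1))*f(p(2)) = ((6 + 2*3)*(-4*(-2) + 1))*(6 - 1*2) = ((6 + 6)*(8 + 1))*(6 - 2) = (12*9)*4 = 108*4 = 432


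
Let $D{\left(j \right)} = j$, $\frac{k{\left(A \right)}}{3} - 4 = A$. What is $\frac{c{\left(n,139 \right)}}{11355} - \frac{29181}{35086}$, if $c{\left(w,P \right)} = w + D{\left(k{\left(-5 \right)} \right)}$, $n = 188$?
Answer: $- \frac{64971869}{79680306} \approx -0.81541$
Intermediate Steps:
$k{\left(A \right)} = 12 + 3 A$
$c{\left(w,P \right)} = -3 + w$ ($c{\left(w,P \right)} = w + \left(12 + 3 \left(-5\right)\right) = w + \left(12 - 15\right) = w - 3 = -3 + w$)
$\frac{c{\left(n,139 \right)}}{11355} - \frac{29181}{35086} = \frac{-3 + 188}{11355} - \frac{29181}{35086} = 185 \cdot \frac{1}{11355} - \frac{29181}{35086} = \frac{37}{2271} - \frac{29181}{35086} = - \frac{64971869}{79680306}$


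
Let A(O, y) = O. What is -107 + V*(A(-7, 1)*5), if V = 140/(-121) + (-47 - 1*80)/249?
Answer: -1465858/30129 ≈ -48.653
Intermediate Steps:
V = -50227/30129 (V = 140*(-1/121) + (-47 - 80)*(1/249) = -140/121 - 127*1/249 = -140/121 - 127/249 = -50227/30129 ≈ -1.6671)
-107 + V*(A(-7, 1)*5) = -107 - (-351589)*5/30129 = -107 - 50227/30129*(-35) = -107 + 1757945/30129 = -1465858/30129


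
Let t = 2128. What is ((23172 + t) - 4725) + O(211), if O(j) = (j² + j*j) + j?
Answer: 109828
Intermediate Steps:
O(j) = j + 2*j² (O(j) = (j² + j²) + j = 2*j² + j = j + 2*j²)
((23172 + t) - 4725) + O(211) = ((23172 + 2128) - 4725) + 211*(1 + 2*211) = (25300 - 4725) + 211*(1 + 422) = 20575 + 211*423 = 20575 + 89253 = 109828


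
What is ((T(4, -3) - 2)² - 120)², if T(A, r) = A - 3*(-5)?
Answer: 28561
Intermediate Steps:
T(A, r) = 15 + A (T(A, r) = A + 15 = 15 + A)
((T(4, -3) - 2)² - 120)² = (((15 + 4) - 2)² - 120)² = ((19 - 2)² - 120)² = (17² - 120)² = (289 - 120)² = 169² = 28561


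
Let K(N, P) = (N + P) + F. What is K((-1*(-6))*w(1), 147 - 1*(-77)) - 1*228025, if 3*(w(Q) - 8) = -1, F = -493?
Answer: -228248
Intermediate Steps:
w(Q) = 23/3 (w(Q) = 8 + (1/3)*(-1) = 8 - 1/3 = 23/3)
K(N, P) = -493 + N + P (K(N, P) = (N + P) - 493 = -493 + N + P)
K((-1*(-6))*w(1), 147 - 1*(-77)) - 1*228025 = (-493 - 1*(-6)*(23/3) + (147 - 1*(-77))) - 1*228025 = (-493 + 6*(23/3) + (147 + 77)) - 228025 = (-493 + 46 + 224) - 228025 = -223 - 228025 = -228248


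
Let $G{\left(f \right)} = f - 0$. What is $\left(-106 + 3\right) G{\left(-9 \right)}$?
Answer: $927$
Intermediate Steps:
$G{\left(f \right)} = f$ ($G{\left(f \right)} = f + 0 = f$)
$\left(-106 + 3\right) G{\left(-9 \right)} = \left(-106 + 3\right) \left(-9\right) = \left(-103\right) \left(-9\right) = 927$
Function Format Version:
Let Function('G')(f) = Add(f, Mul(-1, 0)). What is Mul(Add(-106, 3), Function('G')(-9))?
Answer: 927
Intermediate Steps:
Function('G')(f) = f (Function('G')(f) = Add(f, 0) = f)
Mul(Add(-106, 3), Function('G')(-9)) = Mul(Add(-106, 3), -9) = Mul(-103, -9) = 927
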